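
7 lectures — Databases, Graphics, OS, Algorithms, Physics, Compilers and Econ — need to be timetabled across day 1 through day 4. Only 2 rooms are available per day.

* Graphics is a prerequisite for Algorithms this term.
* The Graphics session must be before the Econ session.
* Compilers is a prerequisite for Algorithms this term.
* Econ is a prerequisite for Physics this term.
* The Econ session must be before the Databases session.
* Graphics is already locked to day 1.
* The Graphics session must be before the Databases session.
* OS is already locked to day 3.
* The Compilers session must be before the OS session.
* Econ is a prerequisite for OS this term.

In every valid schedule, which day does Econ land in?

day 2

Graphics is fixed at day 1 and must come before Econ, so Econ is at least day 2.
OS is fixed at day 3 and must come after Econ, so Econ is at most day 2.
So Econ must be day 2.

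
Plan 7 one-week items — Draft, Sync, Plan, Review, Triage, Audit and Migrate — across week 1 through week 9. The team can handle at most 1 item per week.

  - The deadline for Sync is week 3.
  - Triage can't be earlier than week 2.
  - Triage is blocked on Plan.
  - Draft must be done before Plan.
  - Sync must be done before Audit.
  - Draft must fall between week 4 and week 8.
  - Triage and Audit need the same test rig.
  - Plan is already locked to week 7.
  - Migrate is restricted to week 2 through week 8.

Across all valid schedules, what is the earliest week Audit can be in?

week 2

Precedence pushes Audit to at least week 2.
Audit at week 2 is achievable: Review -> week 5, Plan -> week 7, Migrate -> week 3, Draft -> week 4, Triage -> week 8, Sync -> week 1, Audit -> week 2.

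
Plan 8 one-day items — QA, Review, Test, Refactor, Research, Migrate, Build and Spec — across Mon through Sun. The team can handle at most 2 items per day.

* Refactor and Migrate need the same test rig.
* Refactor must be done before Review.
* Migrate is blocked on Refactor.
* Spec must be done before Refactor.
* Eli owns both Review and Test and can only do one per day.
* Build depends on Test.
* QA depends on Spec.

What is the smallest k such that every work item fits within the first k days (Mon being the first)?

The precedence chain requires at least 3 distinct days.
With at most 2 per day and 8 work items, at least 4 days are needed.
4 works (last occupied day: Thu): for example Test=Mon, Review=Wed, Build=Thu, QA=Tue, Research=Thu, Spec=Mon, Refactor=Tue, Migrate=Wed.

4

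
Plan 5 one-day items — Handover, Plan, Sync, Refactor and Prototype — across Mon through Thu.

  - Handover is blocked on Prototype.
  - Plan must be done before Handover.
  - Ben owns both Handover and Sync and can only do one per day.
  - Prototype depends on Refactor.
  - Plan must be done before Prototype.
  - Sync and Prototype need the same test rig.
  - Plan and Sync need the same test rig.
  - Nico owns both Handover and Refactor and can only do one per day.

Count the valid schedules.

Splitting on Handover: it can be Wed (1), Thu (5). Listing each branch's schedules as (Plan, Sync, Refactor, Prototype):
Handover=Wed: (Mon,Thu,Mon,Tue) — 1.
Handover=Thu: (Mon,Tue,Mon,Wed) (Mon,Tue,Tue,Wed) (Mon,Wed,Mon,Tue) (Tue,Mon,Mon,Wed) (Tue,Mon,Tue,Wed) — 5.
Summing: 1 + 5 = 6.

6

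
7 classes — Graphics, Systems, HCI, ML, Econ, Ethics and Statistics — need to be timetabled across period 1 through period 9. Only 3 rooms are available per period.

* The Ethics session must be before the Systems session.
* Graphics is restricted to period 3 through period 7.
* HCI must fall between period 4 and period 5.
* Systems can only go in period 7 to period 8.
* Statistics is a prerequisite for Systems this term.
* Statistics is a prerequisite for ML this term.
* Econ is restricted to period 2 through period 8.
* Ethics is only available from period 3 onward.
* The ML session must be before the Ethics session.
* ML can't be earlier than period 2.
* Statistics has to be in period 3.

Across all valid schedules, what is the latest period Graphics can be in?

period 7

Graphics is available from period 3; Graphics's own window allows nothing later than period 7.
Graphics at period 7 is achievable: ML -> period 4; HCI -> period 4; Ethics -> period 5; Statistics -> period 3; Econ -> period 2; Graphics -> period 7; Systems -> period 7.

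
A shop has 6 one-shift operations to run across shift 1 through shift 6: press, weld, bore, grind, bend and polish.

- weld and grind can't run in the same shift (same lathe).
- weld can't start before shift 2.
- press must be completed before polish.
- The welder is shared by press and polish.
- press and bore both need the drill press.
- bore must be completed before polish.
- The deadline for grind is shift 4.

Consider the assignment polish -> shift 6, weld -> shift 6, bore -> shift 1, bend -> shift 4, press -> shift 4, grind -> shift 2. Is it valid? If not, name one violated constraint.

Valid

weld can't start before shift 2 — holds.
bore must be completed before polish — holds.
The welder is shared by press and polish — holds.
The deadline for grind is shift 4 — holds.
press and bore both need the drill press — holds.
press must be completed before polish — holds.
weld and grind can't run in the same shift (same lathe) — holds.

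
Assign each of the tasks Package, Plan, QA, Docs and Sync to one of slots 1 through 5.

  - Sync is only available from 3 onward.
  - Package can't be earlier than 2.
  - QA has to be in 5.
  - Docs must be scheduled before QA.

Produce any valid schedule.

Plan=1, Docs=1, QA=5, Package=2, Sync=3

Checking: Docs(1) before QA(5); Sync=3 in [3,5]; QA=5 in [5,5]; Package=2 in [2,5].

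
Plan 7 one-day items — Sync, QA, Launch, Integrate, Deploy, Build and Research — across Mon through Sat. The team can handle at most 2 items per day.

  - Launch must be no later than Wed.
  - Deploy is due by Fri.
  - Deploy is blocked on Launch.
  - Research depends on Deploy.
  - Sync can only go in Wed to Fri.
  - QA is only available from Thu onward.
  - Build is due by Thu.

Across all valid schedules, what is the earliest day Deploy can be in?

Tue

Precedence pushes Deploy to at least Tue; Deploy's own window allows nothing later than Fri.
Deploy at Tue is achievable: Research in Wed; Integrate in Tue; QA in Thu; Sync in Wed; Deploy in Tue; Launch in Mon; Build in Mon.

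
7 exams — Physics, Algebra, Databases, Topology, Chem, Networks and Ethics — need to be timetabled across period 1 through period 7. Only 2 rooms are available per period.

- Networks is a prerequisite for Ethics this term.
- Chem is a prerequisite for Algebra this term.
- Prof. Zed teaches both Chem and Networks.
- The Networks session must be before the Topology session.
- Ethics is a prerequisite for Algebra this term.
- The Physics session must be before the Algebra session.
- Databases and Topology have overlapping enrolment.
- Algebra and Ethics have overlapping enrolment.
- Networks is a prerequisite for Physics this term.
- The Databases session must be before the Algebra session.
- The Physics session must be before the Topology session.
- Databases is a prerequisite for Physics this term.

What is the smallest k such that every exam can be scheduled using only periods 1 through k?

The precedence chain requires at least 3 distinct periods.
With at most 2 per period and 7 exams, at least 4 periods are needed.
4 works (last occupied period: period 4): for example Networks=period 1; Ethics=period 2; Databases=period 1; Physics=period 2; Topology=period 3; Algebra=period 4; Chem=period 3.

4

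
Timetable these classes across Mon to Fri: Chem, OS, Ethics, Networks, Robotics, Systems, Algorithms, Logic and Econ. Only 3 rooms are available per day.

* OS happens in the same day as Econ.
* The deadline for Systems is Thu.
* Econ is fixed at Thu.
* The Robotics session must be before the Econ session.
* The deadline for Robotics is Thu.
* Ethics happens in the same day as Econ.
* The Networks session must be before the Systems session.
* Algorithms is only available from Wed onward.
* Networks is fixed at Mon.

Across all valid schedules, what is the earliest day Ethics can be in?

Ethics must be in the same day as Econ, which can't be before Thu, so Ethics is at least Thu; Ethics must be in the same day as Econ, which can't be after Thu, so Ethics is at most Thu.
Ethics at Thu is achievable: Ethics -> Thu; Robotics -> Mon; Networks -> Mon; Chem -> Mon; Algorithms -> Wed; Systems -> Tue; Logic -> Tue; Econ -> Thu; OS -> Thu.

Thu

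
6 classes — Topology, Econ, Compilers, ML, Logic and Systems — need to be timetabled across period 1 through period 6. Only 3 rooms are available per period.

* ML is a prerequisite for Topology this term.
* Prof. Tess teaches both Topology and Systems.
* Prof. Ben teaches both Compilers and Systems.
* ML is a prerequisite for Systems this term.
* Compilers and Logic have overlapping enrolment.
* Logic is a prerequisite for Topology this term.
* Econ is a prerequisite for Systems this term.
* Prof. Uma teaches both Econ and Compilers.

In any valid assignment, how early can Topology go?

Precedence pushes Topology to at least period 2.
Topology at period 2 is achievable: Systems=period 3; ML=period 1; Topology=period 2; Logic=period 1; Econ=period 1; Compilers=period 2.

period 2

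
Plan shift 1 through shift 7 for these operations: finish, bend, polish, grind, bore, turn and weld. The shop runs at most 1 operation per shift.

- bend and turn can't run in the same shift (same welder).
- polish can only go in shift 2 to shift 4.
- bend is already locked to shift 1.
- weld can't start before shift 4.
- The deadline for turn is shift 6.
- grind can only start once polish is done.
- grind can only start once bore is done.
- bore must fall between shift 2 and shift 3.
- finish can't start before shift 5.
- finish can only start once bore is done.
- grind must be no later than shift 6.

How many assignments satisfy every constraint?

28

Splitting on finish: it can be shift 5 (6), shift 6 (6), shift 7 (16). Listing each branch's schedules as (bend, polish, grind, bore, turn, weld) by shift number:
finish=shift 5: (1,2,4,3,6,7) (1,2,6,3,4,7) (1,3,4,2,6,7) (1,3,6,2,4,7) (1,4,6,2,3,7) (1,4,6,3,2,7) — 6.
finish=shift 6: (1,2,4,3,5,7) (1,2,5,3,4,7) (1,3,4,2,5,7) (1,3,5,2,4,7) (1,4,5,2,3,7) (1,4,5,3,2,7) — 6.
finish=shift 7: (1,2,4,3,5,6) (1,2,4,3,6,5) (1,2,5,3,4,6) (1,2,5,3,6,4) (1,2,6,3,4,5) (1,2,6,3,5,4) (1,3,4,2,5,6) (1,3,4,2,6,5) (1,3,5,2,4,6) (1,3,5,2,6,4) (1,3,6,2,4,5) (1,3,6,2,5,4) (1,4,5,2,3,6) (1,4,5,3,2,6) (1,4,6,2,3,5) (1,4,6,3,2,5) — 16.
Summing: 6 + 6 + 16 = 28.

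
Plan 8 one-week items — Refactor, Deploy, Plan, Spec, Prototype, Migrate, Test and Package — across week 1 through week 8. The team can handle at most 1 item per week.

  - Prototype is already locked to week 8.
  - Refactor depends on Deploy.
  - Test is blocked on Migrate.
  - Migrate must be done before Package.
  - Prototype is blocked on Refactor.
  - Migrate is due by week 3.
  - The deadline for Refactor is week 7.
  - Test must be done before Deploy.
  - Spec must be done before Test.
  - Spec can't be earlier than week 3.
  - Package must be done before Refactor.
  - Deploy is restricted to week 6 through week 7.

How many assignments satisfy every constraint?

9

Splitting on Plan: it can be week 1 (3), week 2 (3), week 3 (1), week 4 (1), week 5 (1). Listing each branch's schedules as (Refactor, Deploy, Spec, Prototype, Migrate, Test, Package) by week number:
Plan=week 1: (7,6,3,8,2,4,5) (7,6,3,8,2,5,4) (7,6,4,8,2,5,3) — 3.
Plan=week 2: (7,6,3,8,1,4,5) (7,6,3,8,1,5,4) (7,6,4,8,1,5,3) — 3.
Plan=week 3: (7,6,4,8,1,5,2) — 1.
Plan=week 4: (7,6,3,8,1,5,2) — 1.
Plan=week 5: (7,6,3,8,1,4,2) — 1.
Summing: 3 + 3 + 1 + 1 + 1 = 9.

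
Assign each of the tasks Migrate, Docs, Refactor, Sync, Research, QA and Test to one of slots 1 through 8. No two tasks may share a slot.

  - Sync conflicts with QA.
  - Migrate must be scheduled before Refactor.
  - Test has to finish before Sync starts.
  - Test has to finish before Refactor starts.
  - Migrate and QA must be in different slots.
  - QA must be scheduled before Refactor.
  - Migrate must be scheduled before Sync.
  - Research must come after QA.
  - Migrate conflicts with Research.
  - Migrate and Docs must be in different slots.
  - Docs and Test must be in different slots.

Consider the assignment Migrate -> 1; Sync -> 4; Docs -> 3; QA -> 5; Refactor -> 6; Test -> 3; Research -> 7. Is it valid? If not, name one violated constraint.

No — it violates: Docs and Test must be in different slots

No two tasks may share a slot — violated.
Test has to finish before Refactor starts — holds.
Migrate and QA must be in different slots — holds.
Migrate conflicts with Research — holds.
Sync conflicts with QA — holds.
Research must come after QA — holds.
Docs and Test must be in different slots — violated.
QA must be scheduled before Refactor — holds.
Migrate must be scheduled before Sync — holds.
Migrate must be scheduled before Refactor — holds.
Test has to finish before Sync starts — holds.
Migrate and Docs must be in different slots — holds.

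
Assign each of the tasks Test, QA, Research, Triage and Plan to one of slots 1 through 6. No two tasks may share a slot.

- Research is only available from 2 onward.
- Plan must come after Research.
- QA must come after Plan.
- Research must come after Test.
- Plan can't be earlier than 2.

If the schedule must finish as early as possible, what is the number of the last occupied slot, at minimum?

The precedence chain requires at least 4 distinct slots.
With at most 1 per slot and 5 tasks, at least 5 slots are needed.
5 works (last occupied slot: 5): for example Plan -> 3; Research -> 2; Test -> 1; Triage -> 5; QA -> 4.

5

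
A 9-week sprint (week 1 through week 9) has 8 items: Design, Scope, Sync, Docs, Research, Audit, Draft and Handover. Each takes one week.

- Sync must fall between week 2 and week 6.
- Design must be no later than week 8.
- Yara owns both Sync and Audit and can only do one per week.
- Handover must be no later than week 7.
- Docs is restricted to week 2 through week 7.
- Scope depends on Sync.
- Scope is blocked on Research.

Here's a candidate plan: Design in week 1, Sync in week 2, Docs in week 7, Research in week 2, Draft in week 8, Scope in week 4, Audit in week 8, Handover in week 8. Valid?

Invalid. Handover must be no later than week 7.

Docs is restricted to week 2 through week 7 — holds.
Scope is blocked on Research — holds.
Scope depends on Sync — holds.
Design must be no later than week 8 — holds.
Yara owns both Sync and Audit and can only do one per week — holds.
Sync must fall between week 2 and week 6 — holds.
Handover must be no later than week 7 — violated.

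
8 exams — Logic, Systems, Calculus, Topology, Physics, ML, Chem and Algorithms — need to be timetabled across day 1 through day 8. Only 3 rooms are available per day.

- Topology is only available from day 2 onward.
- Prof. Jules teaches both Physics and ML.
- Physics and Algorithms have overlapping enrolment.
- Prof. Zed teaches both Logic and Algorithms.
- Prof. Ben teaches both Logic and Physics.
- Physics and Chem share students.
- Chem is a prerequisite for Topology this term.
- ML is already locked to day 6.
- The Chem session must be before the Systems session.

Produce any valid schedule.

Logic in day 1; ML in day 6; Calculus in day 1; Systems in day 2; Chem in day 1; Physics in day 2; Algorithms in day 3; Topology in day 2

Checking: Chem(day 1) before Systems(day 2); Chem(day 1) before Topology(day 2); Physics(day 2) != Algorithms(day 3); Physics(day 2) != ML(day 6); Physics(day 2) != Chem(day 1); Logic(day 1) != Physics(day 2); Logic(day 1) != Algorithms(day 3); ML=day 6 in [day 6,day 6]; Topology=day 2 in [day 2,day 8]; max 3 per day (cap 3).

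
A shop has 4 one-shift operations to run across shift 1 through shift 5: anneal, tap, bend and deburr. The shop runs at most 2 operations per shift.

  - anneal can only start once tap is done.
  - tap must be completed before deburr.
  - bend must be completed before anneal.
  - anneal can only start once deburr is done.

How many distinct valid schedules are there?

Splitting on anneal: it can be shift 3 (2), shift 4 (9), shift 5 (24). Listing each branch's schedules as (tap, bend, deburr) by shift number:
anneal=shift 3: (1,1,2) (1,2,2) — 2.
anneal=shift 4: (1,1,2) (1,1,3) (1,2,2) (1,2,3) (1,3,2) (1,3,3) (2,1,3) (2,2,3) (2,3,3) — 9.
anneal=shift 5: (1,1,2) (1,1,3) (1,1,4) (1,2,2) (1,2,3) (1,2,4) (1,3,2) (1,3,3) (1,3,4) (1,4,2) (1,4,3) (1,4,4) (2,1,3) (2,1,4) (2,2,3) (2,2,4) (2,3,3) (2,3,4) (2,4,3) (2,4,4) (3,1,4) (3,2,4) (3,3,4) (3,4,4) — 24.
Summing: 2 + 9 + 24 = 35.

35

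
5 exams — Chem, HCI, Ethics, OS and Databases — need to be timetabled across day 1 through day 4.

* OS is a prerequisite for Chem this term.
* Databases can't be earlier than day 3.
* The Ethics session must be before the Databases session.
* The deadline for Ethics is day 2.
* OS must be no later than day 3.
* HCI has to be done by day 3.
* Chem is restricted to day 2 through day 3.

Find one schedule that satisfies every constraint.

Chem -> day 2; OS -> day 1; Ethics -> day 1; Databases -> day 3; HCI -> day 1

Checking: OS(day 1) before Chem(day 2); Ethics(day 1) before Databases(day 3); HCI=day 1 in [day 1,day 3]; Ethics=day 1 in [day 1,day 2]; Chem=day 2 in [day 2,day 3]; OS=day 1 in [day 1,day 3]; Databases=day 3 in [day 3,day 4].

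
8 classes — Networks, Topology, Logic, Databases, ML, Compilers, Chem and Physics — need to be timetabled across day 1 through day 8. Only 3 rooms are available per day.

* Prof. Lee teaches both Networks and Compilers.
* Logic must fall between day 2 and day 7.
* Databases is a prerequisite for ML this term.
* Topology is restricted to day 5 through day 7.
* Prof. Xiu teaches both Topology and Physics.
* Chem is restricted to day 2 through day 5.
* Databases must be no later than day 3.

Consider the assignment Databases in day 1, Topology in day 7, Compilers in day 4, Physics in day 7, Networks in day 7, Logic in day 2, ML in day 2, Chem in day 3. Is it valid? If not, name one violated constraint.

Chem is restricted to day 2 through day 5 — holds.
Databases must be no later than day 3 — holds.
Logic must fall between day 2 and day 7 — holds.
Topology is restricted to day 5 through day 7 — holds.
Only 3 rooms are available per day — holds.
Prof. Xiu teaches both Topology and Physics — violated.
Databases is a prerequisite for ML this term — holds.
Prof. Lee teaches both Networks and Compilers — holds.

No — it violates: Prof. Xiu teaches both Topology and Physics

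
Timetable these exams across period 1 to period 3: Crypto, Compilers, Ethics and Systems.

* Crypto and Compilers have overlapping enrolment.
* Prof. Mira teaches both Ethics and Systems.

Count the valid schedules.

Splitting on Crypto: it can be period 1 (12), period 2 (12), period 3 (12). Listing each branch's schedules as (Compilers, Ethics, Systems) by period number:
Crypto=period 1: (2,1,2) (2,1,3) (2,2,1) (2,2,3) (2,3,1) (2,3,2) (3,1,2) (3,1,3) (3,2,1) (3,2,3) (3,3,1) (3,3,2) — 12.
Crypto=period 2: (1,1,2) (1,1,3) (1,2,1) (1,2,3) (1,3,1) (1,3,2) (3,1,2) (3,1,3) (3,2,1) (3,2,3) (3,3,1) (3,3,2) — 12.
Crypto=period 3: (1,1,2) (1,1,3) (1,2,1) (1,2,3) (1,3,1) (1,3,2) (2,1,2) (2,1,3) (2,2,1) (2,2,3) (2,3,1) (2,3,2) — 12.
Summing: 12 + 12 + 12 = 36.

36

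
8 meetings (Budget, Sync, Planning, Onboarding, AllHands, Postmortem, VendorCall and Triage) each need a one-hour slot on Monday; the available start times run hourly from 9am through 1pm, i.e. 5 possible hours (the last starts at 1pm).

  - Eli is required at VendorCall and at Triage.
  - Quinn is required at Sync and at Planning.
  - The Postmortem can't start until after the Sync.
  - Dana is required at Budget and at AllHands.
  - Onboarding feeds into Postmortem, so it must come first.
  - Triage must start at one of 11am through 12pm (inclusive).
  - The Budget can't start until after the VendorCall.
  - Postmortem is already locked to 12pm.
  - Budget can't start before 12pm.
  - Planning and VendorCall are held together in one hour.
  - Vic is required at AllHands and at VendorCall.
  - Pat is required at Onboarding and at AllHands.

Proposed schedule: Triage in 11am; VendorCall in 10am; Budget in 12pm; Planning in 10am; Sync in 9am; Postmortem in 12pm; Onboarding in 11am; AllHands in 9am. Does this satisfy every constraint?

Vic is required at AllHands and at VendorCall — holds.
Postmortem is already locked to 12pm — holds.
The Budget can't start until after the VendorCall — holds.
Quinn is required at Sync and at Planning — holds.
Triage must start at one of 11am through 12pm (inclusive) — holds.
Pat is required at Onboarding and at AllHands — holds.
Planning and VendorCall are held together in one hour — holds.
The Postmortem can't start until after the Sync — holds.
Budget can't start before 12pm — holds.
Onboarding feeds into Postmortem, so it must come first — holds.
Eli is required at VendorCall and at Triage — holds.
Dana is required at Budget and at AllHands — holds.

Valid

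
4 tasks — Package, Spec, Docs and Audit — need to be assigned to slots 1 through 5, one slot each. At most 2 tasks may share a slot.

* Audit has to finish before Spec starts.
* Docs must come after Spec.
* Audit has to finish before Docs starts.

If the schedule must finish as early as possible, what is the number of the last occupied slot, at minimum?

The precedence chain requires at least 3 distinct slots.
With at most 2 per slot and 4 tasks, at least 2 slots are needed.
3 works (last occupied slot: 3): for example Spec=2, Docs=3, Package=1, Audit=1.

3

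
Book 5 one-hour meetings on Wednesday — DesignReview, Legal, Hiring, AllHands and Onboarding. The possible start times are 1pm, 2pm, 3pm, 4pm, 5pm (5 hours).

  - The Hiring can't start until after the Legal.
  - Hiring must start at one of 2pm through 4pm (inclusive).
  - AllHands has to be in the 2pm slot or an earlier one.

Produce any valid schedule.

Onboarding -> 1pm, AllHands -> 1pm, Hiring -> 2pm, DesignReview -> 1pm, Legal -> 1pm

Checking: Legal(1pm) before Hiring(2pm); Hiring=2pm in [2pm,4pm]; AllHands=1pm in [1pm,2pm].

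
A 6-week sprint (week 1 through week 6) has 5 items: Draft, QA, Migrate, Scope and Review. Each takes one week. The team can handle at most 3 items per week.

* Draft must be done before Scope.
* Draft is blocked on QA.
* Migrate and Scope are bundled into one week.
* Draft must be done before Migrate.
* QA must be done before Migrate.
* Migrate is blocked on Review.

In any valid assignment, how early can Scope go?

week 3

Precedence pushes Scope to at least week 3.
Scope at week 3 is achievable: Draft in week 2; Scope in week 3; Review in week 1; QA in week 1; Migrate in week 3.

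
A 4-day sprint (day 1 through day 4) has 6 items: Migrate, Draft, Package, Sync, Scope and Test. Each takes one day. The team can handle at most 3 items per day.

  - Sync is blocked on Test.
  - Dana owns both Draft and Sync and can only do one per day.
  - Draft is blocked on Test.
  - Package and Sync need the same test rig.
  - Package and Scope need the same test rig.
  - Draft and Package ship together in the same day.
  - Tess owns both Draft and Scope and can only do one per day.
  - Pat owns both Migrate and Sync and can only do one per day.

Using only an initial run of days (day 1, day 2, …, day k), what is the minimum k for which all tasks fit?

3

The precedence chain requires at least 2 distinct days.
With at most 3 per day and 6 tasks, at least 2 days are needed.
Could 2 days be enough, i.e. nothing placed later than day 2? No: Draft must come after Test (at day 1 or later) → {day 2}; Test must come before Draft (at day 2 or earlier) → {day 1}; Sync must come after Test (at day 1 or later) → {day 2}; Package must be in the same day as Draft (in {day 2}) → {day 2}; Sync can't share with Package (day 2) → nothing is left.
So 2 days is not enough.
3 works (last occupied day: day 3): for example Sync=day 3, Scope=day 1, Draft=day 2, Test=day 1, Migrate=day 1, Package=day 2.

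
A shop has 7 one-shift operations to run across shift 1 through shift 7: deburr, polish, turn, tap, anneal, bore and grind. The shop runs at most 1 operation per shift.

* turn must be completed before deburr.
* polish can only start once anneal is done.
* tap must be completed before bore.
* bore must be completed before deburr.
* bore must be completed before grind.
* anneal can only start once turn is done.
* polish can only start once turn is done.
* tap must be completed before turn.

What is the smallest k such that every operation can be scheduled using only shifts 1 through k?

7

The precedence chain requires at least 4 distinct shifts.
With at most 1 per shift and 7 operations, at least 7 shifts are needed.
7 works (last occupied shift: shift 7): for example bore -> shift 3; turn -> shift 2; anneal -> shift 5; grind -> shift 7; polish -> shift 6; deburr -> shift 4; tap -> shift 1.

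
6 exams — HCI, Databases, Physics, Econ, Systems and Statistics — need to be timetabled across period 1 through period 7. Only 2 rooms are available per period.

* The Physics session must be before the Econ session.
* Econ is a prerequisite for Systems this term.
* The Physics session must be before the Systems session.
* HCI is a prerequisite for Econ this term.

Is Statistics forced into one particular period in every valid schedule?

Statistics can be period 1 (e.g. Systems=period 4; Databases=period 2; HCI=period 2; Statistics=period 1; Econ=period 3; Physics=period 1) or period 2 (e.g. Econ=period 2; Statistics=period 2; Physics=period 1; Databases=period 3; Systems=period 3; HCI=period 1).

No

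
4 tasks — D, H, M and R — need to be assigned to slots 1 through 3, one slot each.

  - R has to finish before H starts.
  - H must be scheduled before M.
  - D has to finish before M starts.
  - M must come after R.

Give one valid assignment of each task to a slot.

M=3, D=1, R=1, H=2

Checking: H(2) before M(3); R(1) before M(3); D(1) before M(3); R(1) before H(2).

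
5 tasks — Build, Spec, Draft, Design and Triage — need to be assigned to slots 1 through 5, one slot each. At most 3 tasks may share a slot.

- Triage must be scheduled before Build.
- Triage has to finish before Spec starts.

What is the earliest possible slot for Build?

Precedence pushes Build to at least 2.
Build at 2 is achievable: Triage in 1; Spec in 2; Draft in 1; Build in 2; Design in 1.

2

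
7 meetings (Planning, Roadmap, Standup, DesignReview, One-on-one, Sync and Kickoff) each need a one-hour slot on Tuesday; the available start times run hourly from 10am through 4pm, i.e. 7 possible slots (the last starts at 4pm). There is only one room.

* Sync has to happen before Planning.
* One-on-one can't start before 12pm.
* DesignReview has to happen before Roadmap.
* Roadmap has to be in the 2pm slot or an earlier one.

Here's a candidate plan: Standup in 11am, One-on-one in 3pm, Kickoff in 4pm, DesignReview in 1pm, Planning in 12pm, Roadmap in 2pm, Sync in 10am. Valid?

Roadmap has to be in the 2pm slot or an earlier one — holds.
DesignReview has to happen before Roadmap — holds.
Sync has to happen before Planning — holds.
There is only one room — holds.
One-on-one can't start before 12pm — holds.

Yes, all constraints hold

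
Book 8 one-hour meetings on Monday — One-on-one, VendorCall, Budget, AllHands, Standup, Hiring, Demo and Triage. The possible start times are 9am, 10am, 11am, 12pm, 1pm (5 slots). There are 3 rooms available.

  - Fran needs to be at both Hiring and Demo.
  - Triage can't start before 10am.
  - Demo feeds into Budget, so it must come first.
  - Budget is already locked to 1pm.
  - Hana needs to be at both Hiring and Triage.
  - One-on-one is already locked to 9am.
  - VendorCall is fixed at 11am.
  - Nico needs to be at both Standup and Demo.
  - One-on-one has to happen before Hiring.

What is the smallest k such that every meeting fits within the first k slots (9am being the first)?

The precedence chain requires at least 2 distinct slots.
With at most 3 per slot and 8 meetings, at least 3 slots are needed.
Budget can't be placed before 1pm — that is slot 5 counting from 9am — so the schedule must run through at least 5 slots.
5 works (last occupied slot: 1pm): for example Triage -> 10am; Standup -> 10am; VendorCall -> 11am; One-on-one -> 9am; AllHands -> 9am; Hiring -> 11am; Demo -> 9am; Budget -> 1pm.

5 slots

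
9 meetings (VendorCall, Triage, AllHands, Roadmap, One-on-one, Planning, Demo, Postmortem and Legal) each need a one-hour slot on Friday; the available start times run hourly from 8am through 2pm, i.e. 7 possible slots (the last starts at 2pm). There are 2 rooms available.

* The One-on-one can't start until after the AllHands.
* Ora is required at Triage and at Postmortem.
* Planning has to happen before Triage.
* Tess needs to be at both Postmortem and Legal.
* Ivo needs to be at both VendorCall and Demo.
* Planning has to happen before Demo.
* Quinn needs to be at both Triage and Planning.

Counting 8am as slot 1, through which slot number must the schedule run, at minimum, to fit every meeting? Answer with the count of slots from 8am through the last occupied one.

5 slots

The precedence chain requires at least 2 distinct slots.
With at most 2 per slot and 9 meetings, at least 5 slots are needed.
5 works (last occupied slot: 12pm): for example Roadmap -> 10am, AllHands -> 8am, One-on-one -> 9am, Triage -> 9am, Postmortem -> 11am, Planning -> 8am, VendorCall -> 11am, Demo -> 10am, Legal -> 12pm.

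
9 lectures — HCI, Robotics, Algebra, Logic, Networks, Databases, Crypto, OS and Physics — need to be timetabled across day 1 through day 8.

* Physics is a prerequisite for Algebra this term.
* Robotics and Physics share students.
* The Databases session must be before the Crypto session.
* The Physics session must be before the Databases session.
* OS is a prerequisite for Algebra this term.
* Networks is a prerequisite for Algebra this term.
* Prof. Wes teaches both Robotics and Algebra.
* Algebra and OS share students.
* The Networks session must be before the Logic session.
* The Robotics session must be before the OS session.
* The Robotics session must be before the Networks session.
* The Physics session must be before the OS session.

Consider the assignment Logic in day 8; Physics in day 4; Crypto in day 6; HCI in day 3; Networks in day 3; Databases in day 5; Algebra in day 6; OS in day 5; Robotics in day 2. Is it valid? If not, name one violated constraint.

The Physics session must be before the OS session — holds.
OS is a prerequisite for Algebra this term — holds.
Prof. Wes teaches both Robotics and Algebra — holds.
Algebra and OS share students — holds.
Networks is a prerequisite for Algebra this term — holds.
The Networks session must be before the Logic session — holds.
Robotics and Physics share students — holds.
Physics is a prerequisite for Algebra this term — holds.
The Databases session must be before the Crypto session — holds.
The Physics session must be before the Databases session — holds.
The Robotics session must be before the OS session — holds.
The Robotics session must be before the Networks session — holds.

Yes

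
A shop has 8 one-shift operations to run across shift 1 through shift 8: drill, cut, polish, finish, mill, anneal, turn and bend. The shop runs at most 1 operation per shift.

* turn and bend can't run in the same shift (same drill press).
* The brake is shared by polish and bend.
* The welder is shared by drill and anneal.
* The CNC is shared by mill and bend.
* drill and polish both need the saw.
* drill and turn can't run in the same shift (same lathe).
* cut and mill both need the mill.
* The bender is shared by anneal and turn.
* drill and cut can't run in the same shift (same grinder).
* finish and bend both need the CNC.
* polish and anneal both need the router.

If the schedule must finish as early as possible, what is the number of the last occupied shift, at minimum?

With at most 1 per shift and 8 operations, at least 8 shifts are needed.
8 works (last occupied shift: shift 8): for example drill=shift 1; finish=shift 4; bend=shift 8; mill=shift 5; cut=shift 2; anneal=shift 6; polish=shift 3; turn=shift 7.

8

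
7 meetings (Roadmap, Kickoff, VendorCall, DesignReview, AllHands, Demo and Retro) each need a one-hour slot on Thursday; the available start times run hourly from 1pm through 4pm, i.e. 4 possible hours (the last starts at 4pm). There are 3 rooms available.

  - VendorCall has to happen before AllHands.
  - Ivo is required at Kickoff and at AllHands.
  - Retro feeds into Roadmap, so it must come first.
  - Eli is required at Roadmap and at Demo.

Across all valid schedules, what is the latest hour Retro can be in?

3pm

Downstream work caps Retro at 3pm.
Retro at 3pm is achievable: Demo -> 2pm, Kickoff -> 1pm, DesignReview -> 1pm, VendorCall -> 1pm, AllHands -> 2pm, Retro -> 3pm, Roadmap -> 4pm.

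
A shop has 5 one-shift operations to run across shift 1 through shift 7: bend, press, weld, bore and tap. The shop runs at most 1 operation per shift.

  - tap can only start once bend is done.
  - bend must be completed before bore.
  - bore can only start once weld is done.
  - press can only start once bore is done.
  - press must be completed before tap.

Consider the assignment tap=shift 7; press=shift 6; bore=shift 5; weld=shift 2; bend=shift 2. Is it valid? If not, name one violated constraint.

press must be completed before tap — holds.
bore can only start once weld is done — holds.
tap can only start once bend is done — holds.
The shop runs at most 1 operation per shift — violated.
bend must be completed before bore — holds.
press can only start once bore is done — holds.

No — it violates: The shop runs at most 1 operation per shift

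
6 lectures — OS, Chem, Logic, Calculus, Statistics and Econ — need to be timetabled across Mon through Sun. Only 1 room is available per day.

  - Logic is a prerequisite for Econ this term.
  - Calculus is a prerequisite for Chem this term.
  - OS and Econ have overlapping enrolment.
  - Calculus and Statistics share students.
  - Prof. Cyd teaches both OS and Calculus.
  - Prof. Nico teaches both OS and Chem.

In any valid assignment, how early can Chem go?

Precedence pushes Chem to at least Tue.
Chem at Tue is achievable: Chem in Tue, Statistics in Sat, OS in Fri, Calculus in Mon, Logic in Wed, Econ in Thu.

Tue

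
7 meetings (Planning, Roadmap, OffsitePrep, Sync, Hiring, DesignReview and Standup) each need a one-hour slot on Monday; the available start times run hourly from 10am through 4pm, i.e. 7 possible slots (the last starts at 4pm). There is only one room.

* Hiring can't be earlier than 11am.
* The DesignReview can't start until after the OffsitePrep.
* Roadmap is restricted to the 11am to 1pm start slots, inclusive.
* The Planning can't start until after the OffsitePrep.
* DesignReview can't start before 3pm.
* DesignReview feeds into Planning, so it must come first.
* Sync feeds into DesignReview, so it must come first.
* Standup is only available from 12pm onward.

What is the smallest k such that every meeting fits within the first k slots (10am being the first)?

7

The precedence chain requires at least 3 distinct slots.
With at most 1 per slot and 7 meetings, at least 7 slots are needed.
Propagating the time windows through the other constraints, Planning can't land before 4pm — that is slot 7 counting from 10am — so the schedule must run through at least 7 slots.
7 works (last occupied slot: 4pm): for example Sync in 2pm, Roadmap in 11am, Hiring in 1pm, OffsitePrep in 10am, DesignReview in 3pm, Planning in 4pm, Standup in 12pm.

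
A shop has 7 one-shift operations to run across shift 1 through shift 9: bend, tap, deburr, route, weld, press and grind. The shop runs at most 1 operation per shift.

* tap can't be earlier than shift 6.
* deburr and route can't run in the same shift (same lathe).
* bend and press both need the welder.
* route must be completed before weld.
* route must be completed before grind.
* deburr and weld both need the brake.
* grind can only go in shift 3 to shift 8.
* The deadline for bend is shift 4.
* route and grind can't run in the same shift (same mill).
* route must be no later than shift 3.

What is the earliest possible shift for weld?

shift 2

Precedence pushes weld to at least shift 2.
weld at shift 2 is achievable: press -> shift 7, weld -> shift 2, bend -> shift 3, route -> shift 1, deburr -> shift 5, tap -> shift 6, grind -> shift 4.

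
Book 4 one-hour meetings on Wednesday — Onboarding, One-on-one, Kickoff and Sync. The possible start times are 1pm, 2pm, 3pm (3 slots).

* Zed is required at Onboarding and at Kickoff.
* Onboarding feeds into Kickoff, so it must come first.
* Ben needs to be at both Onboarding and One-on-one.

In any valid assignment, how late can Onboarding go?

2pm

Downstream work caps Onboarding at 2pm.
Onboarding at 2pm is achievable: Sync=1pm; One-on-one=1pm; Kickoff=3pm; Onboarding=2pm.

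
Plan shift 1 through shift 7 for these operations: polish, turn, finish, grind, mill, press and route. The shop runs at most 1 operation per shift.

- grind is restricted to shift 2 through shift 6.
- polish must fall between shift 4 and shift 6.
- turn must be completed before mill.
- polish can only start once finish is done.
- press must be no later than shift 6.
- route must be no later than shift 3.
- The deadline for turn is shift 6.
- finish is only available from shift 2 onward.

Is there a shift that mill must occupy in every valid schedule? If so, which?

Precedence pushes mill to at least shift 2.
So mill is pinned to shift 7.

shift 7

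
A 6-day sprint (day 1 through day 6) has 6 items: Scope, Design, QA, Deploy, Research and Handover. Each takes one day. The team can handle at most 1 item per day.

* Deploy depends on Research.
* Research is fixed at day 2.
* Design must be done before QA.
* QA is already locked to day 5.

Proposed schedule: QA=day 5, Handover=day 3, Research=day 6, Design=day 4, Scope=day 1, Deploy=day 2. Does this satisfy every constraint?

The team can handle at most 1 item per day — holds.
Design must be done before QA — holds.
Deploy depends on Research — violated.
QA is already locked to day 5 — holds.
Research is fixed at day 2 — violated.

Invalid. Deploy depends on Research.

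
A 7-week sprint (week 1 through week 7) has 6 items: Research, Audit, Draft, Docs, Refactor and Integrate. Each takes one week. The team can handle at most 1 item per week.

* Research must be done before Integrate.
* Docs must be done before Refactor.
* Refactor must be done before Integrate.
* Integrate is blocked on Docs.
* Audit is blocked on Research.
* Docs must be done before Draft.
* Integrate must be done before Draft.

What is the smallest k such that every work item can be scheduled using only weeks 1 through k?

6

The precedence chain requires at least 4 distinct weeks.
With at most 1 per week and 6 work items, at least 6 weeks are needed.
6 works (last occupied week: week 6): for example Research in week 2; Integrate in week 4; Refactor in week 3; Draft in week 5; Docs in week 1; Audit in week 6.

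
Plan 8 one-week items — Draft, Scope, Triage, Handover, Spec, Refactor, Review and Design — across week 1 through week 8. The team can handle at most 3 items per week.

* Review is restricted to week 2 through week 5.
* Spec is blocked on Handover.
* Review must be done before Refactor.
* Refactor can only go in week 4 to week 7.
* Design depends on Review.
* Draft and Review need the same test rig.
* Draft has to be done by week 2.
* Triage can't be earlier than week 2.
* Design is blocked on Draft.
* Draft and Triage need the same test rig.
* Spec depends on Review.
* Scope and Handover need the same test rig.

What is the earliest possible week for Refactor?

Refactor is available from week 4; Refactor's own window allows nothing later than week 7.
Refactor at week 4 is achievable: Handover=week 1; Draft=week 1; Scope=week 2; Refactor=week 4; Triage=week 2; Review=week 2; Design=week 3; Spec=week 3.

week 4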